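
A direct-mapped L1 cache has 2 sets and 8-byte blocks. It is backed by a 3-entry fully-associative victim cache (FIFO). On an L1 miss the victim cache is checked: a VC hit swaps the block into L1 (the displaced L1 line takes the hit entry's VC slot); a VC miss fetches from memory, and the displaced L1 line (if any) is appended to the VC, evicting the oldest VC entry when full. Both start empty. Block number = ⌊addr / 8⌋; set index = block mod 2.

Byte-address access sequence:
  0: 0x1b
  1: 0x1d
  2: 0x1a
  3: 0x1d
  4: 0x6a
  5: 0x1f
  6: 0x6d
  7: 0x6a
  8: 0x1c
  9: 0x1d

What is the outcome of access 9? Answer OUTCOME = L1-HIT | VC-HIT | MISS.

  [0] addr=0x1b blk=3 s=1: MISS | VC []
  [1] addr=0x1d blk=3 s=1: L1-HIT | VC []
  [2] addr=0x1a blk=3 s=1: L1-HIT | VC []
  [3] addr=0x1d blk=3 s=1: L1-HIT | VC []
  [4] addr=0x6a blk=13 s=1: MISS | VC [3]
  [5] addr=0x1f blk=3 s=1: VC-HIT | VC [13]
  [6] addr=0x6d blk=13 s=1: VC-HIT | VC [3]
  [7] addr=0x6a blk=13 s=1: L1-HIT | VC [3]
  [8] addr=0x1c blk=3 s=1: VC-HIT | VC [13]
  [9] addr=0x1d blk=3 s=1: L1-HIT | VC [13]

OUTCOME = L1-HIT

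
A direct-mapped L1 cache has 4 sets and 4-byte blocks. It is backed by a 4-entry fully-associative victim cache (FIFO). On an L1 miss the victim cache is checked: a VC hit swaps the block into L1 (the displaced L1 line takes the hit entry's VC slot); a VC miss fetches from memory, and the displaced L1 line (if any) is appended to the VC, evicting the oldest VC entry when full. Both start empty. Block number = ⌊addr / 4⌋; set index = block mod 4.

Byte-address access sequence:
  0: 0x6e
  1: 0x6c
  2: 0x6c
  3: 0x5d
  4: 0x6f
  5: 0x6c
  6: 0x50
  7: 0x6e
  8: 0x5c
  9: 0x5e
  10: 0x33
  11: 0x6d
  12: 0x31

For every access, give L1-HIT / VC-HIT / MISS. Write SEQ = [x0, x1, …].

  [0] addr=0x6e blk=27 s=3: MISS | VC []
  [1] addr=0x6c blk=27 s=3: L1-HIT | VC []
  [2] addr=0x6c blk=27 s=3: L1-HIT | VC []
  [3] addr=0x5d blk=23 s=3: MISS | VC [27]
  [4] addr=0x6f blk=27 s=3: VC-HIT | VC [23]
  [5] addr=0x6c blk=27 s=3: L1-HIT | VC [23]
  [6] addr=0x50 blk=20 s=0: MISS | VC [23]
  [7] addr=0x6e blk=27 s=3: L1-HIT | VC [23]
  [8] addr=0x5c blk=23 s=3: VC-HIT | VC [27]
  [9] addr=0x5e blk=23 s=3: L1-HIT | VC [27]
  [10] addr=0x33 blk=12 s=0: MISS | VC [27, 20]
  [11] addr=0x6d blk=27 s=3: VC-HIT | VC [23, 20]
  [12] addr=0x31 blk=12 s=0: L1-HIT | VC [23, 20]

SEQ = [MISS, L1-HIT, L1-HIT, MISS, VC-HIT, L1-HIT, MISS, L1-HIT, VC-HIT, L1-HIT, MISS, VC-HIT, L1-HIT]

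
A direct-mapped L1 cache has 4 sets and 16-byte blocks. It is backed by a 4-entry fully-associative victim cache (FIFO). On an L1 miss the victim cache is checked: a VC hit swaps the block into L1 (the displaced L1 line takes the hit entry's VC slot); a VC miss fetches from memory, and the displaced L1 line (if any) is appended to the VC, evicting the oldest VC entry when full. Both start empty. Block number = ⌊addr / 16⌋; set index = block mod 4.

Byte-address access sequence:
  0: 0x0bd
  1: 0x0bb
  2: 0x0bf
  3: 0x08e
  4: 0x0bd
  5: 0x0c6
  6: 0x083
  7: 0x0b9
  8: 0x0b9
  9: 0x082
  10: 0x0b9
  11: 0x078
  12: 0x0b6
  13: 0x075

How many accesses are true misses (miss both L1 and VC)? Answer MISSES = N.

MISSES = 4

  [0] addr=0xbd blk=11 s=3: MISS | VC []
  [1] addr=0xbb blk=11 s=3: L1-HIT | VC []
  [2] addr=0xbf blk=11 s=3: L1-HIT | VC []
  [3] addr=0x8e blk=8 s=0: MISS | VC []
  [4] addr=0xbd blk=11 s=3: L1-HIT | VC []
  [5] addr=0xc6 blk=12 s=0: MISS | VC [8]
  [6] addr=0x83 blk=8 s=0: VC-HIT | VC [12]
  [7] addr=0xb9 blk=11 s=3: L1-HIT | VC [12]
  [8] addr=0xb9 blk=11 s=3: L1-HIT | VC [12]
  [9] addr=0x82 blk=8 s=0: L1-HIT | VC [12]
  [10] addr=0xb9 blk=11 s=3: L1-HIT | VC [12]
  [11] addr=0x78 blk=7 s=3: MISS | VC [12, 11]
  [12] addr=0xb6 blk=11 s=3: VC-HIT | VC [12, 7]
  [13] addr=0x75 blk=7 s=3: VC-HIT | VC [12, 11]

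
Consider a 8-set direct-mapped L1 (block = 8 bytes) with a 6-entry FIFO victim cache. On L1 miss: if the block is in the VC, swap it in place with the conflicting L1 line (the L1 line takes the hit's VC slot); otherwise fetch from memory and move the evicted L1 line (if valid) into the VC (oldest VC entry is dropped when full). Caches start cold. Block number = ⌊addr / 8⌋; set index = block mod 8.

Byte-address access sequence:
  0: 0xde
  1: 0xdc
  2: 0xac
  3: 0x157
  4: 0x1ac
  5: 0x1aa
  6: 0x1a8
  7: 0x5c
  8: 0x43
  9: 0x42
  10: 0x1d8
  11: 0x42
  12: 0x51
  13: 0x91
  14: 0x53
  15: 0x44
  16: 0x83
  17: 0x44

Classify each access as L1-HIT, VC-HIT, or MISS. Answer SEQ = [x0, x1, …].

  [0] addr=0xde blk=27 s=3: MISS | VC []
  [1] addr=0xdc blk=27 s=3: L1-HIT | VC []
  [2] addr=0xac blk=21 s=5: MISS | VC []
  [3] addr=0x157 blk=42 s=2: MISS | VC []
  [4] addr=0x1ac blk=53 s=5: MISS | VC [21]
  [5] addr=0x1aa blk=53 s=5: L1-HIT | VC [21]
  [6] addr=0x1a8 blk=53 s=5: L1-HIT | VC [21]
  [7] addr=0x5c blk=11 s=3: MISS | VC [21, 27]
  [8] addr=0x43 blk=8 s=0: MISS | VC [21, 27]
  [9] addr=0x42 blk=8 s=0: L1-HIT | VC [21, 27]
  [10] addr=0x1d8 blk=59 s=3: MISS | VC [21, 27, 11]
  [11] addr=0x42 blk=8 s=0: L1-HIT | VC [21, 27, 11]
  [12] addr=0x51 blk=10 s=2: MISS | VC [21, 27, 11, 42]
  [13] addr=0x91 blk=18 s=2: MISS | VC [21, 27, 11, 42, 10]
  [14] addr=0x53 blk=10 s=2: VC-HIT | VC [21, 27, 11, 42, 18]
  [15] addr=0x44 blk=8 s=0: L1-HIT | VC [21, 27, 11, 42, 18]
  [16] addr=0x83 blk=16 s=0: MISS | VC [21, 27, 11, 42, 18, 8]
  [17] addr=0x44 blk=8 s=0: VC-HIT | VC [21, 27, 11, 42, 18, 16]

SEQ = [MISS, L1-HIT, MISS, MISS, MISS, L1-HIT, L1-HIT, MISS, MISS, L1-HIT, MISS, L1-HIT, MISS, MISS, VC-HIT, L1-HIT, MISS, VC-HIT]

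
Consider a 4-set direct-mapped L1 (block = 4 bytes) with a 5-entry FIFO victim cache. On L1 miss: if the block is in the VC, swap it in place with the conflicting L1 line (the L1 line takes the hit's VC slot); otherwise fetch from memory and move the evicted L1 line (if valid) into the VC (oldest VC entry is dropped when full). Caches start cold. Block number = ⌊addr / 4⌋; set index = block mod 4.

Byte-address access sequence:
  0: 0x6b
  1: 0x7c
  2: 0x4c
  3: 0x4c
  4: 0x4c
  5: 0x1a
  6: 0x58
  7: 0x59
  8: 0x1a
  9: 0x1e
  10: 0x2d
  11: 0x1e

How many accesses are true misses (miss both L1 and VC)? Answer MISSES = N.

MISSES = 7

#0 0x6b→b26/s2 MISS; vc=[]
#1 0x7c→b31/s3 MISS; vc=[]
#2 0x4c→b19/s3 MISS; vc=[31]
#3 0x4c→b19/s3 L1-HIT; vc=[31]
#4 0x4c→b19/s3 L1-HIT; vc=[31]
#5 0x1a→b6/s2 MISS; vc=[31,26]
#6 0x58→b22/s2 MISS; vc=[31,26,6]
#7 0x59→b22/s2 L1-HIT; vc=[31,26,6]
#8 0x1a→b6/s2 VC-HIT; vc=[31,26,22]
#9 0x1e→b7/s3 MISS; vc=[31,26,22,19]
#10 0x2d→b11/s3 MISS; vc=[31,26,22,19,7]
#11 0x1e→b7/s3 VC-HIT; vc=[31,26,22,19,11]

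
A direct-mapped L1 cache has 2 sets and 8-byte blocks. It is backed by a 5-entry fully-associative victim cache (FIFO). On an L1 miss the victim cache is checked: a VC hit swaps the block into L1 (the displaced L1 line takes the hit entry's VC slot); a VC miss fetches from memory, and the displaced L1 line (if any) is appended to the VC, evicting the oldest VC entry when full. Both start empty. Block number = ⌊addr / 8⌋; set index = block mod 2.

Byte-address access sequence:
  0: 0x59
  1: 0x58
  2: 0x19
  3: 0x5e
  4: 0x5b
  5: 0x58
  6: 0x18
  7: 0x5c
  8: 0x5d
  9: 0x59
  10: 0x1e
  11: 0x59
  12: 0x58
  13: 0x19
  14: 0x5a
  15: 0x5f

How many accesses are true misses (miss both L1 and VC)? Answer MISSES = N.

#0 0x59→b11/s1 MISS; vc=[]
#1 0x58→b11/s1 L1-HIT; vc=[]
#2 0x19→b3/s1 MISS; vc=[11]
#3 0x5e→b11/s1 VC-HIT; vc=[3]
#4 0x5b→b11/s1 L1-HIT; vc=[3]
#5 0x58→b11/s1 L1-HIT; vc=[3]
#6 0x18→b3/s1 VC-HIT; vc=[11]
#7 0x5c→b11/s1 VC-HIT; vc=[3]
#8 0x5d→b11/s1 L1-HIT; vc=[3]
#9 0x59→b11/s1 L1-HIT; vc=[3]
#10 0x1e→b3/s1 VC-HIT; vc=[11]
#11 0x59→b11/s1 VC-HIT; vc=[3]
#12 0x58→b11/s1 L1-HIT; vc=[3]
#13 0x19→b3/s1 VC-HIT; vc=[11]
#14 0x5a→b11/s1 VC-HIT; vc=[3]
#15 0x5f→b11/s1 L1-HIT; vc=[3]

MISSES = 2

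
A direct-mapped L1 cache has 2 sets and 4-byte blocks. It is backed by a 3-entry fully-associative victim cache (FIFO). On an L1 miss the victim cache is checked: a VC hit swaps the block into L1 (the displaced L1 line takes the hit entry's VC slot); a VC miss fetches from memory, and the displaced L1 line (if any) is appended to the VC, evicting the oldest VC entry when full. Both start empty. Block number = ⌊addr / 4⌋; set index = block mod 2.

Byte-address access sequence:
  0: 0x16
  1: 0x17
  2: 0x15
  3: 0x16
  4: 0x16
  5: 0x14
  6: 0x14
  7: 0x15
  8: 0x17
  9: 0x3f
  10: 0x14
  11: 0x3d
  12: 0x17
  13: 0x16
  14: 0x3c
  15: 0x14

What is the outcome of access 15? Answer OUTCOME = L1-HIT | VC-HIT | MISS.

OUTCOME = VC-HIT

0: 0x16 (blk 5, set 1) → MISS  vc=[]
1: 0x17 (blk 5, set 1) → L1-HIT  vc=[]
2: 0x15 (blk 5, set 1) → L1-HIT  vc=[]
3: 0x16 (blk 5, set 1) → L1-HIT  vc=[]
4: 0x16 (blk 5, set 1) → L1-HIT  vc=[]
5: 0x14 (blk 5, set 1) → L1-HIT  vc=[]
6: 0x14 (blk 5, set 1) → L1-HIT  vc=[]
7: 0x15 (blk 5, set 1) → L1-HIT  vc=[]
8: 0x17 (blk 5, set 1) → L1-HIT  vc=[]
9: 0x3f (blk 15, set 1) → MISS  vc=[5]
10: 0x14 (blk 5, set 1) → VC-HIT  vc=[15]
11: 0x3d (blk 15, set 1) → VC-HIT  vc=[5]
12: 0x17 (blk 5, set 1) → VC-HIT  vc=[15]
13: 0x16 (blk 5, set 1) → L1-HIT  vc=[15]
14: 0x3c (blk 15, set 1) → VC-HIT  vc=[5]
15: 0x14 (blk 5, set 1) → VC-HIT  vc=[15]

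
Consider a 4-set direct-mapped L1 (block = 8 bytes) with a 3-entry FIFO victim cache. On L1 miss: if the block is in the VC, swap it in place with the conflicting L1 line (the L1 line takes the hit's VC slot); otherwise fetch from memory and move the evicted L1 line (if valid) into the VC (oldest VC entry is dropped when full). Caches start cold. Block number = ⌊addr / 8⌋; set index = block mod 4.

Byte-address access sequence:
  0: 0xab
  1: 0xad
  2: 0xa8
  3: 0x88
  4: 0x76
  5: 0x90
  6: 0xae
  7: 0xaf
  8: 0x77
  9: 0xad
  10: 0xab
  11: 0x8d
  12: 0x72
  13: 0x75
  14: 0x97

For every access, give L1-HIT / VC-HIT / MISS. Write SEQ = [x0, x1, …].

#0 0xab→b21/s1 MISS; vc=[]
#1 0xad→b21/s1 L1-HIT; vc=[]
#2 0xa8→b21/s1 L1-HIT; vc=[]
#3 0x88→b17/s1 MISS; vc=[21]
#4 0x76→b14/s2 MISS; vc=[21]
#5 0x90→b18/s2 MISS; vc=[21,14]
#6 0xae→b21/s1 VC-HIT; vc=[17,14]
#7 0xaf→b21/s1 L1-HIT; vc=[17,14]
#8 0x77→b14/s2 VC-HIT; vc=[17,18]
#9 0xad→b21/s1 L1-HIT; vc=[17,18]
#10 0xab→b21/s1 L1-HIT; vc=[17,18]
#11 0x8d→b17/s1 VC-HIT; vc=[21,18]
#12 0x72→b14/s2 L1-HIT; vc=[21,18]
#13 0x75→b14/s2 L1-HIT; vc=[21,18]
#14 0x97→b18/s2 VC-HIT; vc=[21,14]

SEQ = [MISS, L1-HIT, L1-HIT, MISS, MISS, MISS, VC-HIT, L1-HIT, VC-HIT, L1-HIT, L1-HIT, VC-HIT, L1-HIT, L1-HIT, VC-HIT]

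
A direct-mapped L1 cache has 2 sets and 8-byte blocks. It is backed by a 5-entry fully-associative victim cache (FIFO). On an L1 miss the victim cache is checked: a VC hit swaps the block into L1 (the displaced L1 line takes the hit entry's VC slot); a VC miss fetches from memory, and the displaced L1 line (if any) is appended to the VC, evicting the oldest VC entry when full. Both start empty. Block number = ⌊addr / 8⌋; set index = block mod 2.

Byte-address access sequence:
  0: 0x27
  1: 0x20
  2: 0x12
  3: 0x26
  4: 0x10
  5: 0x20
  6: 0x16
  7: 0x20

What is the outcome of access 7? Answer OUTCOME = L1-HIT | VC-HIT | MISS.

OUTCOME = VC-HIT

0: 0x27 (blk 4, set 0) → MISS  vc=[]
1: 0x20 (blk 4, set 0) → L1-HIT  vc=[]
2: 0x12 (blk 2, set 0) → MISS  vc=[4]
3: 0x26 (blk 4, set 0) → VC-HIT  vc=[2]
4: 0x10 (blk 2, set 0) → VC-HIT  vc=[4]
5: 0x20 (blk 4, set 0) → VC-HIT  vc=[2]
6: 0x16 (blk 2, set 0) → VC-HIT  vc=[4]
7: 0x20 (blk 4, set 0) → VC-HIT  vc=[2]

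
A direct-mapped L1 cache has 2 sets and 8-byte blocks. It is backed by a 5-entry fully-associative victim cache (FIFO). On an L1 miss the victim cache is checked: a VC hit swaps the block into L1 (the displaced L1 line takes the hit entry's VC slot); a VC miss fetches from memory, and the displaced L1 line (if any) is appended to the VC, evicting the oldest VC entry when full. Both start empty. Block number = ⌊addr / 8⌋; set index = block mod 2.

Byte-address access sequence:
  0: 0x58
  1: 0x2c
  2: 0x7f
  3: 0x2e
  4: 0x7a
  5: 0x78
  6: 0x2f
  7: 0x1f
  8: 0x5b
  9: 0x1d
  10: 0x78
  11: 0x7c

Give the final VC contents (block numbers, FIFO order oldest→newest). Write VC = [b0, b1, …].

  [0] addr=0x58 blk=11 s=1: MISS | VC []
  [1] addr=0x2c blk=5 s=1: MISS | VC [11]
  [2] addr=0x7f blk=15 s=1: MISS | VC [11, 5]
  [3] addr=0x2e blk=5 s=1: VC-HIT | VC [11, 15]
  [4] addr=0x7a blk=15 s=1: VC-HIT | VC [11, 5]
  [5] addr=0x78 blk=15 s=1: L1-HIT | VC [11, 5]
  [6] addr=0x2f blk=5 s=1: VC-HIT | VC [11, 15]
  [7] addr=0x1f blk=3 s=1: MISS | VC [11, 15, 5]
  [8] addr=0x5b blk=11 s=1: VC-HIT | VC [3, 15, 5]
  [9] addr=0x1d blk=3 s=1: VC-HIT | VC [11, 15, 5]
  [10] addr=0x78 blk=15 s=1: VC-HIT | VC [11, 3, 5]
  [11] addr=0x7c blk=15 s=1: L1-HIT | VC [11, 3, 5]

VC = [11, 3, 5]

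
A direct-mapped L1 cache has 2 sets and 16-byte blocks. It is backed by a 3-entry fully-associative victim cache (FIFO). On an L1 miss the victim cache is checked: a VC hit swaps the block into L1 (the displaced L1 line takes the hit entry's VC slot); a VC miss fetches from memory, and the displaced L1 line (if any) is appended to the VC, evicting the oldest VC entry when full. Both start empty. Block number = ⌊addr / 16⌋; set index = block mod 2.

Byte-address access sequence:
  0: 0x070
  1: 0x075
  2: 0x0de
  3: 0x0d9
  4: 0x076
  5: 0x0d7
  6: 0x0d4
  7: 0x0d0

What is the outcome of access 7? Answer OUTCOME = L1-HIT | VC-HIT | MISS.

OUTCOME = L1-HIT

  [0] addr=0x70 blk=7 s=1: MISS | VC []
  [1] addr=0x75 blk=7 s=1: L1-HIT | VC []
  [2] addr=0xde blk=13 s=1: MISS | VC [7]
  [3] addr=0xd9 blk=13 s=1: L1-HIT | VC [7]
  [4] addr=0x76 blk=7 s=1: VC-HIT | VC [13]
  [5] addr=0xd7 blk=13 s=1: VC-HIT | VC [7]
  [6] addr=0xd4 blk=13 s=1: L1-HIT | VC [7]
  [7] addr=0xd0 blk=13 s=1: L1-HIT | VC [7]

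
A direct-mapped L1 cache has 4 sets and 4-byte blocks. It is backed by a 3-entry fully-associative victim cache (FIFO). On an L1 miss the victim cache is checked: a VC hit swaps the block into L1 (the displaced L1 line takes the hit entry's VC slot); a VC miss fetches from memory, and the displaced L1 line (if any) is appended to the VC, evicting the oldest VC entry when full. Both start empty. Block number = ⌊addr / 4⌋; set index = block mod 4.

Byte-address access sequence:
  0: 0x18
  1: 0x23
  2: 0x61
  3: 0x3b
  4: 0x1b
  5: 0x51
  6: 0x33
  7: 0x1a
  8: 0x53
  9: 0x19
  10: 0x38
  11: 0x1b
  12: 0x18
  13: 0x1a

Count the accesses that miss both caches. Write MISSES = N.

#0 0x18→b6/s2 MISS; vc=[]
#1 0x23→b8/s0 MISS; vc=[]
#2 0x61→b24/s0 MISS; vc=[8]
#3 0x3b→b14/s2 MISS; vc=[8,6]
#4 0x1b→b6/s2 VC-HIT; vc=[8,14]
#5 0x51→b20/s0 MISS; vc=[8,14,24]
#6 0x33→b12/s0 MISS; vc=[14,24,20]
#7 0x1a→b6/s2 L1-HIT; vc=[14,24,20]
#8 0x53→b20/s0 VC-HIT; vc=[14,24,12]
#9 0x19→b6/s2 L1-HIT; vc=[14,24,12]
#10 0x38→b14/s2 VC-HIT; vc=[6,24,12]
#11 0x1b→b6/s2 VC-HIT; vc=[14,24,12]
#12 0x18→b6/s2 L1-HIT; vc=[14,24,12]
#13 0x1a→b6/s2 L1-HIT; vc=[14,24,12]

MISSES = 6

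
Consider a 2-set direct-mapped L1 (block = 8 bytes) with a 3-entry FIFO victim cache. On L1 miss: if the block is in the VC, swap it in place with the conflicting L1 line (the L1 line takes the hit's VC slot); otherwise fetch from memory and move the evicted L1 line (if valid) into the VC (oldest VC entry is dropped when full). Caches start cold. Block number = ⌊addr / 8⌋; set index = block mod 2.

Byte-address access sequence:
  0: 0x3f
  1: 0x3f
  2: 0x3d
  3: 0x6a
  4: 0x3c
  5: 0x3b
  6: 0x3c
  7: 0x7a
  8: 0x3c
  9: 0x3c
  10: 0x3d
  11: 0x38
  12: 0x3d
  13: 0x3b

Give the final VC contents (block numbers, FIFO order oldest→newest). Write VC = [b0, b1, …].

VC = [13, 15]

#0 0x3f→b7/s1 MISS; vc=[]
#1 0x3f→b7/s1 L1-HIT; vc=[]
#2 0x3d→b7/s1 L1-HIT; vc=[]
#3 0x6a→b13/s1 MISS; vc=[7]
#4 0x3c→b7/s1 VC-HIT; vc=[13]
#5 0x3b→b7/s1 L1-HIT; vc=[13]
#6 0x3c→b7/s1 L1-HIT; vc=[13]
#7 0x7a→b15/s1 MISS; vc=[13,7]
#8 0x3c→b7/s1 VC-HIT; vc=[13,15]
#9 0x3c→b7/s1 L1-HIT; vc=[13,15]
#10 0x3d→b7/s1 L1-HIT; vc=[13,15]
#11 0x38→b7/s1 L1-HIT; vc=[13,15]
#12 0x3d→b7/s1 L1-HIT; vc=[13,15]
#13 0x3b→b7/s1 L1-HIT; vc=[13,15]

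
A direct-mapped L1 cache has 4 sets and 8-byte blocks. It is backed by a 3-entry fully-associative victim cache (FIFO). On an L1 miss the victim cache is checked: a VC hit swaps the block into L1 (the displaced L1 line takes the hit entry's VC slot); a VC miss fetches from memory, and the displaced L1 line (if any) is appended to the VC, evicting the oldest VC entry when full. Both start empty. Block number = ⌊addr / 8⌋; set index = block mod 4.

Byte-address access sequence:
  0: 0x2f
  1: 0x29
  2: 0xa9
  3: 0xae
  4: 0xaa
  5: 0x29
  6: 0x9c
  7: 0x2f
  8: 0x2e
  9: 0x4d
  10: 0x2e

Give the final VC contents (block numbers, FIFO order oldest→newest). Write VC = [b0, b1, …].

#0 0x2f→b5/s1 MISS; vc=[]
#1 0x29→b5/s1 L1-HIT; vc=[]
#2 0xa9→b21/s1 MISS; vc=[5]
#3 0xae→b21/s1 L1-HIT; vc=[5]
#4 0xaa→b21/s1 L1-HIT; vc=[5]
#5 0x29→b5/s1 VC-HIT; vc=[21]
#6 0x9c→b19/s3 MISS; vc=[21]
#7 0x2f→b5/s1 L1-HIT; vc=[21]
#8 0x2e→b5/s1 L1-HIT; vc=[21]
#9 0x4d→b9/s1 MISS; vc=[21,5]
#10 0x2e→b5/s1 VC-HIT; vc=[21,9]

VC = [21, 9]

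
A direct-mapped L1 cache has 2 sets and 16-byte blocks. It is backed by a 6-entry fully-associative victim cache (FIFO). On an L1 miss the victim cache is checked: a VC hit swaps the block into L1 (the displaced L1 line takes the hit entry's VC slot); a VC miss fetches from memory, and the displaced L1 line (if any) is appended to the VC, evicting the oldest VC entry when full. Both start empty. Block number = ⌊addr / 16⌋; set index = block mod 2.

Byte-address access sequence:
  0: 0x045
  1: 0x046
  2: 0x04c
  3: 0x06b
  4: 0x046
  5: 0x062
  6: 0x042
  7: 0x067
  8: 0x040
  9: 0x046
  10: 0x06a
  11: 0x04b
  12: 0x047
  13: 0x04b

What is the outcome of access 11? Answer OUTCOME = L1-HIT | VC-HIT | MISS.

OUTCOME = VC-HIT

#0 0x45→b4/s0 MISS; vc=[]
#1 0x46→b4/s0 L1-HIT; vc=[]
#2 0x4c→b4/s0 L1-HIT; vc=[]
#3 0x6b→b6/s0 MISS; vc=[4]
#4 0x46→b4/s0 VC-HIT; vc=[6]
#5 0x62→b6/s0 VC-HIT; vc=[4]
#6 0x42→b4/s0 VC-HIT; vc=[6]
#7 0x67→b6/s0 VC-HIT; vc=[4]
#8 0x40→b4/s0 VC-HIT; vc=[6]
#9 0x46→b4/s0 L1-HIT; vc=[6]
#10 0x6a→b6/s0 VC-HIT; vc=[4]
#11 0x4b→b4/s0 VC-HIT; vc=[6]
#12 0x47→b4/s0 L1-HIT; vc=[6]
#13 0x4b→b4/s0 L1-HIT; vc=[6]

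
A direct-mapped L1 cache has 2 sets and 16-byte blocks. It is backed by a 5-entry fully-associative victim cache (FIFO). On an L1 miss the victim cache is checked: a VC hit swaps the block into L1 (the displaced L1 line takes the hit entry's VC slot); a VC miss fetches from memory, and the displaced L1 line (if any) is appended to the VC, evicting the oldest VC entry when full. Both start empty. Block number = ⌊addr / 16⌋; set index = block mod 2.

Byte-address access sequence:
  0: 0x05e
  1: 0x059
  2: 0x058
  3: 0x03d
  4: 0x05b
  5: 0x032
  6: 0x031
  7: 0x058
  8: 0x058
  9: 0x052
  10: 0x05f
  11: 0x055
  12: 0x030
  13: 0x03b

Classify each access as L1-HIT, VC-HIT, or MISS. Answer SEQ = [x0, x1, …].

SEQ = [MISS, L1-HIT, L1-HIT, MISS, VC-HIT, VC-HIT, L1-HIT, VC-HIT, L1-HIT, L1-HIT, L1-HIT, L1-HIT, VC-HIT, L1-HIT]

0: 0x5e (blk 5, set 1) → MISS  vc=[]
1: 0x59 (blk 5, set 1) → L1-HIT  vc=[]
2: 0x58 (blk 5, set 1) → L1-HIT  vc=[]
3: 0x3d (blk 3, set 1) → MISS  vc=[5]
4: 0x5b (blk 5, set 1) → VC-HIT  vc=[3]
5: 0x32 (blk 3, set 1) → VC-HIT  vc=[5]
6: 0x31 (blk 3, set 1) → L1-HIT  vc=[5]
7: 0x58 (blk 5, set 1) → VC-HIT  vc=[3]
8: 0x58 (blk 5, set 1) → L1-HIT  vc=[3]
9: 0x52 (blk 5, set 1) → L1-HIT  vc=[3]
10: 0x5f (blk 5, set 1) → L1-HIT  vc=[3]
11: 0x55 (blk 5, set 1) → L1-HIT  vc=[3]
12: 0x30 (blk 3, set 1) → VC-HIT  vc=[5]
13: 0x3b (blk 3, set 1) → L1-HIT  vc=[5]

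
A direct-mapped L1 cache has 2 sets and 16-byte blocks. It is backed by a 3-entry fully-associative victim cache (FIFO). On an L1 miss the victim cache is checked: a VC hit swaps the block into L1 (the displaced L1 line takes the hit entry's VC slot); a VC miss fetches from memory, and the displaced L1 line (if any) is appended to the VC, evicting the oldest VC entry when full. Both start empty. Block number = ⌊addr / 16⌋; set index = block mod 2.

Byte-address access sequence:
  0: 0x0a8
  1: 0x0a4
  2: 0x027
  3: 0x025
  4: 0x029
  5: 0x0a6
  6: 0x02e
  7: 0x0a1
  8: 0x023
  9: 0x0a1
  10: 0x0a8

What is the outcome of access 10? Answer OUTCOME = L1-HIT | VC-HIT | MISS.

OUTCOME = L1-HIT

0: 0xa8 (blk 10, set 0) → MISS  vc=[]
1: 0xa4 (blk 10, set 0) → L1-HIT  vc=[]
2: 0x27 (blk 2, set 0) → MISS  vc=[10]
3: 0x25 (blk 2, set 0) → L1-HIT  vc=[10]
4: 0x29 (blk 2, set 0) → L1-HIT  vc=[10]
5: 0xa6 (blk 10, set 0) → VC-HIT  vc=[2]
6: 0x2e (blk 2, set 0) → VC-HIT  vc=[10]
7: 0xa1 (blk 10, set 0) → VC-HIT  vc=[2]
8: 0x23 (blk 2, set 0) → VC-HIT  vc=[10]
9: 0xa1 (blk 10, set 0) → VC-HIT  vc=[2]
10: 0xa8 (blk 10, set 0) → L1-HIT  vc=[2]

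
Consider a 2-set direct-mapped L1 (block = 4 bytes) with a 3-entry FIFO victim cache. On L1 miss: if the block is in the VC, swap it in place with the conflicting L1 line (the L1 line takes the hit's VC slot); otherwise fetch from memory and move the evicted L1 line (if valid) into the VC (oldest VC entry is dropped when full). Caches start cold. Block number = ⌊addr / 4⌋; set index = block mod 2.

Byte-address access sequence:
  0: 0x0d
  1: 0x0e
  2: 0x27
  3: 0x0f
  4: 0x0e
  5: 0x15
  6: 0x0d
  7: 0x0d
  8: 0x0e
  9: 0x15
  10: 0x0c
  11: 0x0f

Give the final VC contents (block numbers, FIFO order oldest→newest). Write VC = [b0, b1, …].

VC = [9, 5]

#0 0xd→b3/s1 MISS; vc=[]
#1 0xe→b3/s1 L1-HIT; vc=[]
#2 0x27→b9/s1 MISS; vc=[3]
#3 0xf→b3/s1 VC-HIT; vc=[9]
#4 0xe→b3/s1 L1-HIT; vc=[9]
#5 0x15→b5/s1 MISS; vc=[9,3]
#6 0xd→b3/s1 VC-HIT; vc=[9,5]
#7 0xd→b3/s1 L1-HIT; vc=[9,5]
#8 0xe→b3/s1 L1-HIT; vc=[9,5]
#9 0x15→b5/s1 VC-HIT; vc=[9,3]
#10 0xc→b3/s1 VC-HIT; vc=[9,5]
#11 0xf→b3/s1 L1-HIT; vc=[9,5]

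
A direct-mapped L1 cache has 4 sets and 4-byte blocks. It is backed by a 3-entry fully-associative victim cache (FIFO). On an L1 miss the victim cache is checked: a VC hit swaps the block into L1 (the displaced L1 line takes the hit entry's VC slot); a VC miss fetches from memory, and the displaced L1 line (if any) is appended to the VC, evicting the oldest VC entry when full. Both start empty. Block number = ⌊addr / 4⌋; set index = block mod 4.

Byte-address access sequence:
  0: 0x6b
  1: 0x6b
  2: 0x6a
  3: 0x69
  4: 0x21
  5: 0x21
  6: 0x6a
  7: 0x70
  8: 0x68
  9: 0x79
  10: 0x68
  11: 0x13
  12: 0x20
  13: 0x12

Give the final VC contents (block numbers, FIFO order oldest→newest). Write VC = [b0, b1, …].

0: 0x6b (blk 26, set 2) → MISS  vc=[]
1: 0x6b (blk 26, set 2) → L1-HIT  vc=[]
2: 0x6a (blk 26, set 2) → L1-HIT  vc=[]
3: 0x69 (blk 26, set 2) → L1-HIT  vc=[]
4: 0x21 (blk 8, set 0) → MISS  vc=[]
5: 0x21 (blk 8, set 0) → L1-HIT  vc=[]
6: 0x6a (blk 26, set 2) → L1-HIT  vc=[]
7: 0x70 (blk 28, set 0) → MISS  vc=[8]
8: 0x68 (blk 26, set 2) → L1-HIT  vc=[8]
9: 0x79 (blk 30, set 2) → MISS  vc=[8, 26]
10: 0x68 (blk 26, set 2) → VC-HIT  vc=[8, 30]
11: 0x13 (blk 4, set 0) → MISS  vc=[8, 30, 28]
12: 0x20 (blk 8, set 0) → VC-HIT  vc=[4, 30, 28]
13: 0x12 (blk 4, set 0) → VC-HIT  vc=[8, 30, 28]

VC = [8, 30, 28]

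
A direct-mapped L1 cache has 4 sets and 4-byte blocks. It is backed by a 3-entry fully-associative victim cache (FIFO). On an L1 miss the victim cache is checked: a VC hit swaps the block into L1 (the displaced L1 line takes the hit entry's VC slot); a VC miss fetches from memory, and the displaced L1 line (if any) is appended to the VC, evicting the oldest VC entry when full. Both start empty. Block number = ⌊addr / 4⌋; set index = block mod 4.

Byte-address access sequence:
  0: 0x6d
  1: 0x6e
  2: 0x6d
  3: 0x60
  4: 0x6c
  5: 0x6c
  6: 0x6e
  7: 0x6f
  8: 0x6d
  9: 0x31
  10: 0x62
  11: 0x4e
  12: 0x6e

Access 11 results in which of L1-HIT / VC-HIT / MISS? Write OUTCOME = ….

OUTCOME = MISS

  [0] addr=0x6d blk=27 s=3: MISS | VC []
  [1] addr=0x6e blk=27 s=3: L1-HIT | VC []
  [2] addr=0x6d blk=27 s=3: L1-HIT | VC []
  [3] addr=0x60 blk=24 s=0: MISS | VC []
  [4] addr=0x6c blk=27 s=3: L1-HIT | VC []
  [5] addr=0x6c blk=27 s=3: L1-HIT | VC []
  [6] addr=0x6e blk=27 s=3: L1-HIT | VC []
  [7] addr=0x6f blk=27 s=3: L1-HIT | VC []
  [8] addr=0x6d blk=27 s=3: L1-HIT | VC []
  [9] addr=0x31 blk=12 s=0: MISS | VC [24]
  [10] addr=0x62 blk=24 s=0: VC-HIT | VC [12]
  [11] addr=0x4e blk=19 s=3: MISS | VC [12, 27]
  [12] addr=0x6e blk=27 s=3: VC-HIT | VC [12, 19]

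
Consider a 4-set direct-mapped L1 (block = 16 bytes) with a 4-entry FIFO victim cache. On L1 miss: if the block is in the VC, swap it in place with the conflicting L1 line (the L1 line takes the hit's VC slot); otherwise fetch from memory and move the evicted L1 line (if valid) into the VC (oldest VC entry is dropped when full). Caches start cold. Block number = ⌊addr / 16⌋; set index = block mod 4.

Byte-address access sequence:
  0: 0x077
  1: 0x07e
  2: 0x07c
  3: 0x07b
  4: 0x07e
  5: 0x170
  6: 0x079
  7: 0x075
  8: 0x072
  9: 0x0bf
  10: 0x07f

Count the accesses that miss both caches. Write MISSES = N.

0: 0x77 (blk 7, set 3) → MISS  vc=[]
1: 0x7e (blk 7, set 3) → L1-HIT  vc=[]
2: 0x7c (blk 7, set 3) → L1-HIT  vc=[]
3: 0x7b (blk 7, set 3) → L1-HIT  vc=[]
4: 0x7e (blk 7, set 3) → L1-HIT  vc=[]
5: 0x170 (blk 23, set 3) → MISS  vc=[7]
6: 0x79 (blk 7, set 3) → VC-HIT  vc=[23]
7: 0x75 (blk 7, set 3) → L1-HIT  vc=[23]
8: 0x72 (blk 7, set 3) → L1-HIT  vc=[23]
9: 0xbf (blk 11, set 3) → MISS  vc=[23, 7]
10: 0x7f (blk 7, set 3) → VC-HIT  vc=[23, 11]

MISSES = 3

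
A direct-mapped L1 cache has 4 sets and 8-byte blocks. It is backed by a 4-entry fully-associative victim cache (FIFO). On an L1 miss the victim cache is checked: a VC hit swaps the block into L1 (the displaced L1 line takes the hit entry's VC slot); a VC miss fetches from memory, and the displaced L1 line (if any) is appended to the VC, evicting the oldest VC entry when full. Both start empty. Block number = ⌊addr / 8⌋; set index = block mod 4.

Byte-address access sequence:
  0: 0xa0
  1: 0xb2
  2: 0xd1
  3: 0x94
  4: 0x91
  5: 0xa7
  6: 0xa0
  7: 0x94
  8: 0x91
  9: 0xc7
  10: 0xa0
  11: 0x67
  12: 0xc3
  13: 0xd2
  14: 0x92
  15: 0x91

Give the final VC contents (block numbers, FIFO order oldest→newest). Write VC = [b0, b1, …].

#0 0xa0→b20/s0 MISS; vc=[]
#1 0xb2→b22/s2 MISS; vc=[]
#2 0xd1→b26/s2 MISS; vc=[22]
#3 0x94→b18/s2 MISS; vc=[22,26]
#4 0x91→b18/s2 L1-HIT; vc=[22,26]
#5 0xa7→b20/s0 L1-HIT; vc=[22,26]
#6 0xa0→b20/s0 L1-HIT; vc=[22,26]
#7 0x94→b18/s2 L1-HIT; vc=[22,26]
#8 0x91→b18/s2 L1-HIT; vc=[22,26]
#9 0xc7→b24/s0 MISS; vc=[22,26,20]
#10 0xa0→b20/s0 VC-HIT; vc=[22,26,24]
#11 0x67→b12/s0 MISS; vc=[22,26,24,20]
#12 0xc3→b24/s0 VC-HIT; vc=[22,26,12,20]
#13 0xd2→b26/s2 VC-HIT; vc=[22,18,12,20]
#14 0x92→b18/s2 VC-HIT; vc=[22,26,12,20]
#15 0x91→b18/s2 L1-HIT; vc=[22,26,12,20]

VC = [22, 26, 12, 20]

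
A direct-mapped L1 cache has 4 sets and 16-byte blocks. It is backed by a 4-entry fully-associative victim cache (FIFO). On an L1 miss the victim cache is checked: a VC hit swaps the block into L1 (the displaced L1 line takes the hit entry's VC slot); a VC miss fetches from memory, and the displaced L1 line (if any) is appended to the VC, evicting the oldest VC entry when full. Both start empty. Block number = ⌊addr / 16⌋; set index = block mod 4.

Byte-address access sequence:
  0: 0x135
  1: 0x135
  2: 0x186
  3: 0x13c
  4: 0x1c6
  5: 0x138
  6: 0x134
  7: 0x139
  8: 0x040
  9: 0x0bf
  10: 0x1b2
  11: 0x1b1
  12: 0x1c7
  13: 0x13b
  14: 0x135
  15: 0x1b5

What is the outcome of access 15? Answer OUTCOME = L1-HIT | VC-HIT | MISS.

#0 0x135→b19/s3 MISS; vc=[]
#1 0x135→b19/s3 L1-HIT; vc=[]
#2 0x186→b24/s0 MISS; vc=[]
#3 0x13c→b19/s3 L1-HIT; vc=[]
#4 0x1c6→b28/s0 MISS; vc=[24]
#5 0x138→b19/s3 L1-HIT; vc=[24]
#6 0x134→b19/s3 L1-HIT; vc=[24]
#7 0x139→b19/s3 L1-HIT; vc=[24]
#8 0x40→b4/s0 MISS; vc=[24,28]
#9 0xbf→b11/s3 MISS; vc=[24,28,19]
#10 0x1b2→b27/s3 MISS; vc=[24,28,19,11]
#11 0x1b1→b27/s3 L1-HIT; vc=[24,28,19,11]
#12 0x1c7→b28/s0 VC-HIT; vc=[24,4,19,11]
#13 0x13b→b19/s3 VC-HIT; vc=[24,4,27,11]
#14 0x135→b19/s3 L1-HIT; vc=[24,4,27,11]
#15 0x1b5→b27/s3 VC-HIT; vc=[24,4,19,11]

OUTCOME = VC-HIT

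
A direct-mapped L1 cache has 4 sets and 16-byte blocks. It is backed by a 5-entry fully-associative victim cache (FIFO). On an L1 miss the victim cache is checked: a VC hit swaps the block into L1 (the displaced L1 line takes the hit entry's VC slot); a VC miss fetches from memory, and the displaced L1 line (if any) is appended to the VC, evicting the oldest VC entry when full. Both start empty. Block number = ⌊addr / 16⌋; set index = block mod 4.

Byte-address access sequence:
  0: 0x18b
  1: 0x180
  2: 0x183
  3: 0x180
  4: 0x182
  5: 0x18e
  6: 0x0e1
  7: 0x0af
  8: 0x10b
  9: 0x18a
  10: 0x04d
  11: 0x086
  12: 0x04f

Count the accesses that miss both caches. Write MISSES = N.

  [0] addr=0x18b blk=24 s=0: MISS | VC []
  [1] addr=0x180 blk=24 s=0: L1-HIT | VC []
  [2] addr=0x183 blk=24 s=0: L1-HIT | VC []
  [3] addr=0x180 blk=24 s=0: L1-HIT | VC []
  [4] addr=0x182 blk=24 s=0: L1-HIT | VC []
  [5] addr=0x18e blk=24 s=0: L1-HIT | VC []
  [6] addr=0xe1 blk=14 s=2: MISS | VC []
  [7] addr=0xaf blk=10 s=2: MISS | VC [14]
  [8] addr=0x10b blk=16 s=0: MISS | VC [14, 24]
  [9] addr=0x18a blk=24 s=0: VC-HIT | VC [14, 16]
  [10] addr=0x4d blk=4 s=0: MISS | VC [14, 16, 24]
  [11] addr=0x86 blk=8 s=0: MISS | VC [14, 16, 24, 4]
  [12] addr=0x4f blk=4 s=0: VC-HIT | VC [14, 16, 24, 8]

MISSES = 6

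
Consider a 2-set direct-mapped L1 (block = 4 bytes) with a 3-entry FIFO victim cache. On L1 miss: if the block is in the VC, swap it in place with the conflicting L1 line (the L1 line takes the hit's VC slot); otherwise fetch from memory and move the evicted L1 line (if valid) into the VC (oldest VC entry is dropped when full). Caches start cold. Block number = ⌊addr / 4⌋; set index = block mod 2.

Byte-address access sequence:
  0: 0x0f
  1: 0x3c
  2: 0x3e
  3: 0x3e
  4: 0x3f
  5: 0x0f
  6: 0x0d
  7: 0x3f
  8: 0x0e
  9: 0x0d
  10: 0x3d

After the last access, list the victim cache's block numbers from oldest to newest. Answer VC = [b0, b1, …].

VC = [3]

  [0] addr=0xf blk=3 s=1: MISS | VC []
  [1] addr=0x3c blk=15 s=1: MISS | VC [3]
  [2] addr=0x3e blk=15 s=1: L1-HIT | VC [3]
  [3] addr=0x3e blk=15 s=1: L1-HIT | VC [3]
  [4] addr=0x3f blk=15 s=1: L1-HIT | VC [3]
  [5] addr=0xf blk=3 s=1: VC-HIT | VC [15]
  [6] addr=0xd blk=3 s=1: L1-HIT | VC [15]
  [7] addr=0x3f blk=15 s=1: VC-HIT | VC [3]
  [8] addr=0xe blk=3 s=1: VC-HIT | VC [15]
  [9] addr=0xd blk=3 s=1: L1-HIT | VC [15]
  [10] addr=0x3d blk=15 s=1: VC-HIT | VC [3]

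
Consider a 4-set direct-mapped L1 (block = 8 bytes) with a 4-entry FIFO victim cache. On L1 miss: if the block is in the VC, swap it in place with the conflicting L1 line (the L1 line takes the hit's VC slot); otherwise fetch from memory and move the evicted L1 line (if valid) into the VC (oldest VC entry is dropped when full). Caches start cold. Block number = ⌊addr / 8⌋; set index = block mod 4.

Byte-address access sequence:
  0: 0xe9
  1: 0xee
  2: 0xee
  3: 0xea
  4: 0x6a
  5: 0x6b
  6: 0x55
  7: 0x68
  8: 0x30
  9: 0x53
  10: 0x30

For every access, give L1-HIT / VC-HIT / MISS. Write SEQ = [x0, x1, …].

SEQ = [MISS, L1-HIT, L1-HIT, L1-HIT, MISS, L1-HIT, MISS, L1-HIT, MISS, VC-HIT, VC-HIT]

#0 0xe9→b29/s1 MISS; vc=[]
#1 0xee→b29/s1 L1-HIT; vc=[]
#2 0xee→b29/s1 L1-HIT; vc=[]
#3 0xea→b29/s1 L1-HIT; vc=[]
#4 0x6a→b13/s1 MISS; vc=[29]
#5 0x6b→b13/s1 L1-HIT; vc=[29]
#6 0x55→b10/s2 MISS; vc=[29]
#7 0x68→b13/s1 L1-HIT; vc=[29]
#8 0x30→b6/s2 MISS; vc=[29,10]
#9 0x53→b10/s2 VC-HIT; vc=[29,6]
#10 0x30→b6/s2 VC-HIT; vc=[29,10]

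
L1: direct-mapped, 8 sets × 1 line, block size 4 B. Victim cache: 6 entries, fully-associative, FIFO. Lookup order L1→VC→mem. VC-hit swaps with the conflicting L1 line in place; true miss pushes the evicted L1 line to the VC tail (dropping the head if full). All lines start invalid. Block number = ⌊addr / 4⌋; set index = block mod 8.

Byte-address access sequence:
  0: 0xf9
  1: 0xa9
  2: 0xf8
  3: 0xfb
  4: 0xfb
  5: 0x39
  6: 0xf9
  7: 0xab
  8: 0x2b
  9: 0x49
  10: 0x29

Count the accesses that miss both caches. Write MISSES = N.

#0 0xf9→b62/s6 MISS; vc=[]
#1 0xa9→b42/s2 MISS; vc=[]
#2 0xf8→b62/s6 L1-HIT; vc=[]
#3 0xfb→b62/s6 L1-HIT; vc=[]
#4 0xfb→b62/s6 L1-HIT; vc=[]
#5 0x39→b14/s6 MISS; vc=[62]
#6 0xf9→b62/s6 VC-HIT; vc=[14]
#7 0xab→b42/s2 L1-HIT; vc=[14]
#8 0x2b→b10/s2 MISS; vc=[14,42]
#9 0x49→b18/s2 MISS; vc=[14,42,10]
#10 0x29→b10/s2 VC-HIT; vc=[14,42,18]

MISSES = 5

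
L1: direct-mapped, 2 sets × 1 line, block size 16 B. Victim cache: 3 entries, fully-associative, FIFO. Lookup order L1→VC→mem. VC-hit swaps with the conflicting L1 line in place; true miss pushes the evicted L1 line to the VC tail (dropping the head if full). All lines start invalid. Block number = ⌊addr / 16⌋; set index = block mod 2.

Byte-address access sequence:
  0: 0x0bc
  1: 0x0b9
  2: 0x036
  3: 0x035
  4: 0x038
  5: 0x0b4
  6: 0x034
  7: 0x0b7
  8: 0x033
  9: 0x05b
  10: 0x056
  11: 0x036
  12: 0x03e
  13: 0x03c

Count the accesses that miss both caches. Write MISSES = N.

  [0] addr=0xbc blk=11 s=1: MISS | VC []
  [1] addr=0xb9 blk=11 s=1: L1-HIT | VC []
  [2] addr=0x36 blk=3 s=1: MISS | VC [11]
  [3] addr=0x35 blk=3 s=1: L1-HIT | VC [11]
  [4] addr=0x38 blk=3 s=1: L1-HIT | VC [11]
  [5] addr=0xb4 blk=11 s=1: VC-HIT | VC [3]
  [6] addr=0x34 blk=3 s=1: VC-HIT | VC [11]
  [7] addr=0xb7 blk=11 s=1: VC-HIT | VC [3]
  [8] addr=0x33 blk=3 s=1: VC-HIT | VC [11]
  [9] addr=0x5b blk=5 s=1: MISS | VC [11, 3]
  [10] addr=0x56 blk=5 s=1: L1-HIT | VC [11, 3]
  [11] addr=0x36 blk=3 s=1: VC-HIT | VC [11, 5]
  [12] addr=0x3e blk=3 s=1: L1-HIT | VC [11, 5]
  [13] addr=0x3c blk=3 s=1: L1-HIT | VC [11, 5]

MISSES = 3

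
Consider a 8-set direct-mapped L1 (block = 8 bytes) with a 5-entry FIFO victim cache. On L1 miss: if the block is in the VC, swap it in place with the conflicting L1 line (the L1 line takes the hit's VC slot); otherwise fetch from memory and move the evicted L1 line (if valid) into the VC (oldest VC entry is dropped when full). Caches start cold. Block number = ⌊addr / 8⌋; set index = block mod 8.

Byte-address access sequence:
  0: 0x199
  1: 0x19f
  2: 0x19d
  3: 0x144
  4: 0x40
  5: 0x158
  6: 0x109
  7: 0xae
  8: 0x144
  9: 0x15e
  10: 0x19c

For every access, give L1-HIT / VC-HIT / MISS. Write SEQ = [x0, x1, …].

  [0] addr=0x199 blk=51 s=3: MISS | VC []
  [1] addr=0x19f blk=51 s=3: L1-HIT | VC []
  [2] addr=0x19d blk=51 s=3: L1-HIT | VC []
  [3] addr=0x144 blk=40 s=0: MISS | VC []
  [4] addr=0x40 blk=8 s=0: MISS | VC [40]
  [5] addr=0x158 blk=43 s=3: MISS | VC [40, 51]
  [6] addr=0x109 blk=33 s=1: MISS | VC [40, 51]
  [7] addr=0xae blk=21 s=5: MISS | VC [40, 51]
  [8] addr=0x144 blk=40 s=0: VC-HIT | VC [8, 51]
  [9] addr=0x15e blk=43 s=3: L1-HIT | VC [8, 51]
  [10] addr=0x19c blk=51 s=3: VC-HIT | VC [8, 43]

SEQ = [MISS, L1-HIT, L1-HIT, MISS, MISS, MISS, MISS, MISS, VC-HIT, L1-HIT, VC-HIT]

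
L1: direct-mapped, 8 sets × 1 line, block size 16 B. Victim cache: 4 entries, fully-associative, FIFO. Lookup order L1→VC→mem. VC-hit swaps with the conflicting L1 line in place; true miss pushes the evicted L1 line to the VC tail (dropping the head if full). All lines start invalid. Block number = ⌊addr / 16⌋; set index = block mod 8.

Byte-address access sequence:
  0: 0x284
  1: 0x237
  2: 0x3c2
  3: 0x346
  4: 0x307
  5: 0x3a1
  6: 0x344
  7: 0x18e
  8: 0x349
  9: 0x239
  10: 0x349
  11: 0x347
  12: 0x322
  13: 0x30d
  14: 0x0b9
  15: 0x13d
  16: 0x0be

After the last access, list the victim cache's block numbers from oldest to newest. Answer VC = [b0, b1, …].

VC = [24, 58, 35, 19]

  [0] addr=0x284 blk=40 s=0: MISS | VC []
  [1] addr=0x237 blk=35 s=3: MISS | VC []
  [2] addr=0x3c2 blk=60 s=4: MISS | VC []
  [3] addr=0x346 blk=52 s=4: MISS | VC [60]
  [4] addr=0x307 blk=48 s=0: MISS | VC [60, 40]
  [5] addr=0x3a1 blk=58 s=2: MISS | VC [60, 40]
  [6] addr=0x344 blk=52 s=4: L1-HIT | VC [60, 40]
  [7] addr=0x18e blk=24 s=0: MISS | VC [60, 40, 48]
  [8] addr=0x349 blk=52 s=4: L1-HIT | VC [60, 40, 48]
  [9] addr=0x239 blk=35 s=3: L1-HIT | VC [60, 40, 48]
  [10] addr=0x349 blk=52 s=4: L1-HIT | VC [60, 40, 48]
  [11] addr=0x347 blk=52 s=4: L1-HIT | VC [60, 40, 48]
  [12] addr=0x322 blk=50 s=2: MISS | VC [60, 40, 48, 58]
  [13] addr=0x30d blk=48 s=0: VC-HIT | VC [60, 40, 24, 58]
  [14] addr=0xb9 blk=11 s=3: MISS | VC [40, 24, 58, 35]
  [15] addr=0x13d blk=19 s=3: MISS | VC [24, 58, 35, 11]
  [16] addr=0xbe blk=11 s=3: VC-HIT | VC [24, 58, 35, 19]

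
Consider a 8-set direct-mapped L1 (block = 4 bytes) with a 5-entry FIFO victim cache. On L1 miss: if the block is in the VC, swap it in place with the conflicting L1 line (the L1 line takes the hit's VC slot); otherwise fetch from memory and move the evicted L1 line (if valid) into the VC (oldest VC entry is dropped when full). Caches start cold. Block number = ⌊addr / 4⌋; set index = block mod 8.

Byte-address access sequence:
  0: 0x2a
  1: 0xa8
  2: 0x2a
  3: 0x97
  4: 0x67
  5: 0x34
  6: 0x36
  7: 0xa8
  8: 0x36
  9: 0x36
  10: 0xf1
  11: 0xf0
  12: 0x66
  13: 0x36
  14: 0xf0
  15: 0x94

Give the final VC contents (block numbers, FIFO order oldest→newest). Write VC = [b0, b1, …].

#0 0x2a→b10/s2 MISS; vc=[]
#1 0xa8→b42/s2 MISS; vc=[10]
#2 0x2a→b10/s2 VC-HIT; vc=[42]
#3 0x97→b37/s5 MISS; vc=[42]
#4 0x67→b25/s1 MISS; vc=[42]
#5 0x34→b13/s5 MISS; vc=[42,37]
#6 0x36→b13/s5 L1-HIT; vc=[42,37]
#7 0xa8→b42/s2 VC-HIT; vc=[10,37]
#8 0x36→b13/s5 L1-HIT; vc=[10,37]
#9 0x36→b13/s5 L1-HIT; vc=[10,37]
#10 0xf1→b60/s4 MISS; vc=[10,37]
#11 0xf0→b60/s4 L1-HIT; vc=[10,37]
#12 0x66→b25/s1 L1-HIT; vc=[10,37]
#13 0x36→b13/s5 L1-HIT; vc=[10,37]
#14 0xf0→b60/s4 L1-HIT; vc=[10,37]
#15 0x94→b37/s5 VC-HIT; vc=[10,13]

VC = [10, 13]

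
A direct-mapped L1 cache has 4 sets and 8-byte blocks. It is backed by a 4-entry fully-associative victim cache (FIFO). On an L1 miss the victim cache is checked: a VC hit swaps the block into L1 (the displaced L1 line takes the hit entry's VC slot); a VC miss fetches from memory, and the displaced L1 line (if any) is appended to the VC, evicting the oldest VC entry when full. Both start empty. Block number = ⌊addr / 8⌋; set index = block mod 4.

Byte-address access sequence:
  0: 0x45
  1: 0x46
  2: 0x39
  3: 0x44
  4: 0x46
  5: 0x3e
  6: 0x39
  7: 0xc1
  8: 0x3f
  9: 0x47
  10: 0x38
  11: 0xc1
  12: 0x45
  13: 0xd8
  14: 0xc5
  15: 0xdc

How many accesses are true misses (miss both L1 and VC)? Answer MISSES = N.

  [0] addr=0x45 blk=8 s=0: MISS | VC []
  [1] addr=0x46 blk=8 s=0: L1-HIT | VC []
  [2] addr=0x39 blk=7 s=3: MISS | VC []
  [3] addr=0x44 blk=8 s=0: L1-HIT | VC []
  [4] addr=0x46 blk=8 s=0: L1-HIT | VC []
  [5] addr=0x3e blk=7 s=3: L1-HIT | VC []
  [6] addr=0x39 blk=7 s=3: L1-HIT | VC []
  [7] addr=0xc1 blk=24 s=0: MISS | VC [8]
  [8] addr=0x3f blk=7 s=3: L1-HIT | VC [8]
  [9] addr=0x47 blk=8 s=0: VC-HIT | VC [24]
  [10] addr=0x38 blk=7 s=3: L1-HIT | VC [24]
  [11] addr=0xc1 blk=24 s=0: VC-HIT | VC [8]
  [12] addr=0x45 blk=8 s=0: VC-HIT | VC [24]
  [13] addr=0xd8 blk=27 s=3: MISS | VC [24, 7]
  [14] addr=0xc5 blk=24 s=0: VC-HIT | VC [8, 7]
  [15] addr=0xdc blk=27 s=3: L1-HIT | VC [8, 7]

MISSES = 4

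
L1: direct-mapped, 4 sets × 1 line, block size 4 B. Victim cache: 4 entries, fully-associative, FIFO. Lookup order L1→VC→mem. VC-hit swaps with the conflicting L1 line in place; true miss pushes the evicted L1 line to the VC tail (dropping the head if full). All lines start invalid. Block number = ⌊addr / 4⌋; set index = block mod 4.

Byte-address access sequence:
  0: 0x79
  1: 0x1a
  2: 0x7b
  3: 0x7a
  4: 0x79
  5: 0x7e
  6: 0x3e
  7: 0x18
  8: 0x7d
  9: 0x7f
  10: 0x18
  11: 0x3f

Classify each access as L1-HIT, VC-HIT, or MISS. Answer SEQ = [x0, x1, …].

0: 0x79 (blk 30, set 2) → MISS  vc=[]
1: 0x1a (blk 6, set 2) → MISS  vc=[30]
2: 0x7b (blk 30, set 2) → VC-HIT  vc=[6]
3: 0x7a (blk 30, set 2) → L1-HIT  vc=[6]
4: 0x79 (blk 30, set 2) → L1-HIT  vc=[6]
5: 0x7e (blk 31, set 3) → MISS  vc=[6]
6: 0x3e (blk 15, set 3) → MISS  vc=[6, 31]
7: 0x18 (blk 6, set 2) → VC-HIT  vc=[30, 31]
8: 0x7d (blk 31, set 3) → VC-HIT  vc=[30, 15]
9: 0x7f (blk 31, set 3) → L1-HIT  vc=[30, 15]
10: 0x18 (blk 6, set 2) → L1-HIT  vc=[30, 15]
11: 0x3f (blk 15, set 3) → VC-HIT  vc=[30, 31]

SEQ = [MISS, MISS, VC-HIT, L1-HIT, L1-HIT, MISS, MISS, VC-HIT, VC-HIT, L1-HIT, L1-HIT, VC-HIT]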